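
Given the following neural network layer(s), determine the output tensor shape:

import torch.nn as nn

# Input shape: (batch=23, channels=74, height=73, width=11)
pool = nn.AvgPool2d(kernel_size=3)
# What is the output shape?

Input shape: (23, 74, 73, 11)
Output shape: (23, 74, 24, 3)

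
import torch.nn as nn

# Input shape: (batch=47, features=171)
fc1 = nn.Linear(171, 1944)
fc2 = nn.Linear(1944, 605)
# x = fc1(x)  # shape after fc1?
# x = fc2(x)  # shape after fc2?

Input shape: (47, 171)
  -> after fc1: (47, 1944)
Output shape: (47, 605)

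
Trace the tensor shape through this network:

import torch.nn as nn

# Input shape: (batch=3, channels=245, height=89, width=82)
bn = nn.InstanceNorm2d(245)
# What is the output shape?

Input shape: (3, 245, 89, 82)
Output shape: (3, 245, 89, 82)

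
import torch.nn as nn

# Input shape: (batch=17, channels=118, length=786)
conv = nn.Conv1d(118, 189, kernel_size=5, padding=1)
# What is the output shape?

Input shape: (17, 118, 786)
Output shape: (17, 189, 784)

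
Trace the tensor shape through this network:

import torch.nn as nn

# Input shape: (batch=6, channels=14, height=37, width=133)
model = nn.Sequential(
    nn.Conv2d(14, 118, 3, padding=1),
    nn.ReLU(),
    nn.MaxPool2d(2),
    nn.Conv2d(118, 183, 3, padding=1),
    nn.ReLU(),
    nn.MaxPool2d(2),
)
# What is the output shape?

Input shape: (6, 14, 37, 133)
  -> after first Conv2d: (6, 118, 37, 133)
  -> after first MaxPool2d: (6, 118, 18, 66)
  -> after second Conv2d: (6, 183, 18, 66)
Output shape: (6, 183, 9, 33)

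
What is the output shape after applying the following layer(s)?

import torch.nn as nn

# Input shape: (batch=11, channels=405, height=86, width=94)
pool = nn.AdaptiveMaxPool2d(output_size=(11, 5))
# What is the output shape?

Input shape: (11, 405, 86, 94)
Output shape: (11, 405, 11, 5)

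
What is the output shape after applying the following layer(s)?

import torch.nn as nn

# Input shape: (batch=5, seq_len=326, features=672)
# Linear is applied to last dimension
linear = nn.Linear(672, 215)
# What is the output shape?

Input shape: (5, 326, 672)
Output shape: (5, 326, 215)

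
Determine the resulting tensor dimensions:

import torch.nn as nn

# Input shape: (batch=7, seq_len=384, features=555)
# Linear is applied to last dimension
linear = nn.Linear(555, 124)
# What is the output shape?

Input shape: (7, 384, 555)
Output shape: (7, 384, 124)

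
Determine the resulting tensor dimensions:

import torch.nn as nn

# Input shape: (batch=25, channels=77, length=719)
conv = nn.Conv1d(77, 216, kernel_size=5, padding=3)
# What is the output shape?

Input shape: (25, 77, 719)
Output shape: (25, 216, 721)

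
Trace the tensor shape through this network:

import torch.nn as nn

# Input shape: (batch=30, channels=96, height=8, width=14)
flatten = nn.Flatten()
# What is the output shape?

Input shape: (30, 96, 8, 14)
Output shape: (30, 10752)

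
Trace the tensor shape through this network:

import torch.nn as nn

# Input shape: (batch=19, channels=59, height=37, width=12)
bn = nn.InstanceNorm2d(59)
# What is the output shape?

Input shape: (19, 59, 37, 12)
Output shape: (19, 59, 37, 12)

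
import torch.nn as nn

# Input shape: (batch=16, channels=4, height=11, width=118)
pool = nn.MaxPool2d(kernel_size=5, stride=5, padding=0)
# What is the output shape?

Input shape: (16, 4, 11, 118)
Output shape: (16, 4, 2, 23)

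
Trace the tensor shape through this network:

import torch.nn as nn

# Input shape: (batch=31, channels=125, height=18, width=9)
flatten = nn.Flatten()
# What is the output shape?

Input shape: (31, 125, 18, 9)
Output shape: (31, 20250)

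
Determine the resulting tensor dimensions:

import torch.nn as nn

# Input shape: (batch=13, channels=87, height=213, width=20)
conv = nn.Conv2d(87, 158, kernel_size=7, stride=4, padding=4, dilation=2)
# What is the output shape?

Input shape: (13, 87, 213, 20)
Output shape: (13, 158, 53, 4)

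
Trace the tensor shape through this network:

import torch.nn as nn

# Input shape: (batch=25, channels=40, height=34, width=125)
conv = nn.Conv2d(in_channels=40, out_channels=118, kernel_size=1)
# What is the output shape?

Input shape: (25, 40, 34, 125)
Output shape: (25, 118, 34, 125)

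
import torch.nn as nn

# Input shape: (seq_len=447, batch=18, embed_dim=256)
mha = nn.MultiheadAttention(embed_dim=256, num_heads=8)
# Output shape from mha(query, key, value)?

Input shape: (447, 18, 256)
Output shape: (447, 18, 256)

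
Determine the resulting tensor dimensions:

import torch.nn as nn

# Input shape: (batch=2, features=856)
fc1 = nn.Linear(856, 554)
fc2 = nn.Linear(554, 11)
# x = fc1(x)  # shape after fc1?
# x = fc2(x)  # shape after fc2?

Input shape: (2, 856)
  -> after fc1: (2, 554)
Output shape: (2, 11)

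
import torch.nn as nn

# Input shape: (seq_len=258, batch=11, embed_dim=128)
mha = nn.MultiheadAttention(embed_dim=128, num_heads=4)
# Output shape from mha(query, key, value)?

Input shape: (258, 11, 128)
Output shape: (258, 11, 128)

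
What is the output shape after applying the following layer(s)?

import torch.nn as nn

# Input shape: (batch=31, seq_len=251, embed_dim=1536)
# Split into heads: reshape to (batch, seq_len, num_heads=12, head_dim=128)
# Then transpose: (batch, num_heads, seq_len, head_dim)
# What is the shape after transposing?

Input shape: (31, 251, 1536)
  -> after reshape: (31, 251, 12, 128)
Output shape: (31, 12, 251, 128)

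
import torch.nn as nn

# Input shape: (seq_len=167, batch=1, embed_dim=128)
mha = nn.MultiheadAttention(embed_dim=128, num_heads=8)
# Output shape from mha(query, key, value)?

Input shape: (167, 1, 128)
Output shape: (167, 1, 128)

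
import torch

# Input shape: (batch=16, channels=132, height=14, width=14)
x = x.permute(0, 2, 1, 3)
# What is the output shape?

Input shape: (16, 132, 14, 14)
Output shape: (16, 14, 132, 14)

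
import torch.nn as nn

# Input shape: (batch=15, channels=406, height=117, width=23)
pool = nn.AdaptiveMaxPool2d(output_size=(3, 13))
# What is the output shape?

Input shape: (15, 406, 117, 23)
Output shape: (15, 406, 3, 13)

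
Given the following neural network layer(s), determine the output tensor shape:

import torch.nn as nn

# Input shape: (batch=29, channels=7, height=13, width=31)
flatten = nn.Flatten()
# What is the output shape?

Input shape: (29, 7, 13, 31)
Output shape: (29, 2821)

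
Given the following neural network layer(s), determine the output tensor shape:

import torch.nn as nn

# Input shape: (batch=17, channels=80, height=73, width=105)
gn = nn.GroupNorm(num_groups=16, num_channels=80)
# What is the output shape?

Input shape: (17, 80, 73, 105)
Output shape: (17, 80, 73, 105)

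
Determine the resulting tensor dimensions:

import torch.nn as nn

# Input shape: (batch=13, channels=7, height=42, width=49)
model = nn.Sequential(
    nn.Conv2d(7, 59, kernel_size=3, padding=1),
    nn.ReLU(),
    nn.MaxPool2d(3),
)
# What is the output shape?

Input shape: (13, 7, 42, 49)
  -> after Conv2d: (13, 59, 42, 49)
  -> after ReLU: (13, 59, 42, 49)
Output shape: (13, 59, 14, 16)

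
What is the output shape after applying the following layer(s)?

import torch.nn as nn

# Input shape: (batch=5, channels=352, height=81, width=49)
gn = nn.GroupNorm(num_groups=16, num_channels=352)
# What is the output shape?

Input shape: (5, 352, 81, 49)
Output shape: (5, 352, 81, 49)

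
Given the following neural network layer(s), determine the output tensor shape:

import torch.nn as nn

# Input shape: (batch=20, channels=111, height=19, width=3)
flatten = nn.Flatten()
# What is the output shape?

Input shape: (20, 111, 19, 3)
Output shape: (20, 6327)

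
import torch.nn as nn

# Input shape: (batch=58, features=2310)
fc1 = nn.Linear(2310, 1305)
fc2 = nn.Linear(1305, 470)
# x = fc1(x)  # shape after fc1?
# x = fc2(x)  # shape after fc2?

Input shape: (58, 2310)
  -> after fc1: (58, 1305)
Output shape: (58, 470)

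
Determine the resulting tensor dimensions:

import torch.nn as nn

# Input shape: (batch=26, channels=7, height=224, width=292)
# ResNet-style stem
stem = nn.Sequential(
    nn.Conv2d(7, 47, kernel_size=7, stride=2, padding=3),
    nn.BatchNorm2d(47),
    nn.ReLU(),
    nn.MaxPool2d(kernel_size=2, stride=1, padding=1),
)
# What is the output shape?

Input shape: (26, 7, 224, 292)
  -> after Conv2d 7x7 stride=2: (26, 47, 112, 146)
Output shape: (26, 47, 113, 147)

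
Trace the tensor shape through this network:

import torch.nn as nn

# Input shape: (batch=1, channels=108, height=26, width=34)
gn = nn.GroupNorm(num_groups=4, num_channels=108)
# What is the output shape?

Input shape: (1, 108, 26, 34)
Output shape: (1, 108, 26, 34)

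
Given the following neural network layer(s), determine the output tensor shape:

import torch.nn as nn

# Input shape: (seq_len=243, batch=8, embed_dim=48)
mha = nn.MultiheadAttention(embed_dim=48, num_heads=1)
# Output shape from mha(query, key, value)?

Input shape: (243, 8, 48)
Output shape: (243, 8, 48)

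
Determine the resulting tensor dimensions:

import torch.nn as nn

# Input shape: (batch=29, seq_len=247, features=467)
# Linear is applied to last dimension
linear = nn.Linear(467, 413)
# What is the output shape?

Input shape: (29, 247, 467)
Output shape: (29, 247, 413)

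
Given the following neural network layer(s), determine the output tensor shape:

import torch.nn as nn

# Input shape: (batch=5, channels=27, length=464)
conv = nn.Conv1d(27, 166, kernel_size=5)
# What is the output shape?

Input shape: (5, 27, 464)
Output shape: (5, 166, 460)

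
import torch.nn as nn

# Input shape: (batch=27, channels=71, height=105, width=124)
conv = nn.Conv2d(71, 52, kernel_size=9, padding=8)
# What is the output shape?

Input shape: (27, 71, 105, 124)
Output shape: (27, 52, 113, 132)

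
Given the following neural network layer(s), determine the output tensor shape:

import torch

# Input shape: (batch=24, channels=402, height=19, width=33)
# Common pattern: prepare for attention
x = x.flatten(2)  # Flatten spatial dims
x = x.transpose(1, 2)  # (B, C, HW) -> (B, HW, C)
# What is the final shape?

Input shape: (24, 402, 19, 33)
  -> after flatten(2): (24, 402, 627)
Output shape: (24, 627, 402)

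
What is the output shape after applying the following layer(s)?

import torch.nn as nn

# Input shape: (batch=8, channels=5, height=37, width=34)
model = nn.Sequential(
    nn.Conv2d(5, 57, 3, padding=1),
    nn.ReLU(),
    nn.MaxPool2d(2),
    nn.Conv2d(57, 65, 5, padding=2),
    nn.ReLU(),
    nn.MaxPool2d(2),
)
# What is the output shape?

Input shape: (8, 5, 37, 34)
  -> after first Conv2d: (8, 57, 37, 34)
  -> after first MaxPool2d: (8, 57, 18, 17)
  -> after second Conv2d: (8, 65, 18, 17)
Output shape: (8, 65, 9, 8)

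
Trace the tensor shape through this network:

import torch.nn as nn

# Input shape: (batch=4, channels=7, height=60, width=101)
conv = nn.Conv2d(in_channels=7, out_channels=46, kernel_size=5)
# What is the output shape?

Input shape: (4, 7, 60, 101)
Output shape: (4, 46, 56, 97)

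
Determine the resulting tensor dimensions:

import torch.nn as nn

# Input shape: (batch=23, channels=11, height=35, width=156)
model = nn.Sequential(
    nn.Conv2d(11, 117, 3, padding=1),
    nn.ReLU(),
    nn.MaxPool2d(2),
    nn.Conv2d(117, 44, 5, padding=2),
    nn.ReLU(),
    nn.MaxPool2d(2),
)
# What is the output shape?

Input shape: (23, 11, 35, 156)
  -> after first Conv2d: (23, 117, 35, 156)
  -> after first MaxPool2d: (23, 117, 17, 78)
  -> after second Conv2d: (23, 44, 17, 78)
Output shape: (23, 44, 8, 39)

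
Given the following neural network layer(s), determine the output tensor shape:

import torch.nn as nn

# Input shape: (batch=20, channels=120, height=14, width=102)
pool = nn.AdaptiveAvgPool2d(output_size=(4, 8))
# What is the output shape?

Input shape: (20, 120, 14, 102)
Output shape: (20, 120, 4, 8)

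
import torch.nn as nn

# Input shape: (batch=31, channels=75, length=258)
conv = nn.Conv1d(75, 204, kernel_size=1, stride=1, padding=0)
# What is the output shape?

Input shape: (31, 75, 258)
Output shape: (31, 204, 258)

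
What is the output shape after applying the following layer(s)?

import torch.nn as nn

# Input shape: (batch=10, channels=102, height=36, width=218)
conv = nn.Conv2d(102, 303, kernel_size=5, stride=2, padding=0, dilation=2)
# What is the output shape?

Input shape: (10, 102, 36, 218)
Output shape: (10, 303, 14, 105)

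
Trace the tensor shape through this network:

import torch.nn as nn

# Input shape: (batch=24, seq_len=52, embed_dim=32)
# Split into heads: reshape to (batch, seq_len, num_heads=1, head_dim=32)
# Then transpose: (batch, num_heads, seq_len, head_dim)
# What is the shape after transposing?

Input shape: (24, 52, 32)
  -> after reshape: (24, 52, 1, 32)
Output shape: (24, 1, 52, 32)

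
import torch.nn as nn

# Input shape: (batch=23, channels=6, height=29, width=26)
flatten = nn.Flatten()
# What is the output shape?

Input shape: (23, 6, 29, 26)
Output shape: (23, 4524)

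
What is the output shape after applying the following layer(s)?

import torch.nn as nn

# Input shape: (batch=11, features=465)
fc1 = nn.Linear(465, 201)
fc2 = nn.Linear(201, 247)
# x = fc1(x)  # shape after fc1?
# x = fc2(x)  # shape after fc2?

Input shape: (11, 465)
  -> after fc1: (11, 201)
Output shape: (11, 247)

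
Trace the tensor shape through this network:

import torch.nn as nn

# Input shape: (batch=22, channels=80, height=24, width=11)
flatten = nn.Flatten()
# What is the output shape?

Input shape: (22, 80, 24, 11)
Output shape: (22, 21120)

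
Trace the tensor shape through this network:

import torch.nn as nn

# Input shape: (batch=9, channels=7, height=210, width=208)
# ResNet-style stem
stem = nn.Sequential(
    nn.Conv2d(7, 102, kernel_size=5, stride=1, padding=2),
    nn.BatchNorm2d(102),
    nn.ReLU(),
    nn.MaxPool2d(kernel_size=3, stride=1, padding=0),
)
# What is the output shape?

Input shape: (9, 7, 210, 208)
  -> after Conv2d 5x5 stride=1: (9, 102, 210, 208)
Output shape: (9, 102, 208, 206)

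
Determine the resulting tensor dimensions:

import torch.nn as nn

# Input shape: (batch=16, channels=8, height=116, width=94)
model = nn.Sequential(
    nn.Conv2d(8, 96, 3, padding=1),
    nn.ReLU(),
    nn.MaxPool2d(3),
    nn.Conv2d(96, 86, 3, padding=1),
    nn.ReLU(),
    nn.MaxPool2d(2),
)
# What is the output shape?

Input shape: (16, 8, 116, 94)
  -> after first Conv2d: (16, 96, 116, 94)
  -> after first MaxPool2d: (16, 96, 38, 31)
  -> after second Conv2d: (16, 86, 38, 31)
Output shape: (16, 86, 19, 15)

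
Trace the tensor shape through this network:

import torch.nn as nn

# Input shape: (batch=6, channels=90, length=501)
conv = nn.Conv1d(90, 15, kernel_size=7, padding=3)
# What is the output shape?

Input shape: (6, 90, 501)
Output shape: (6, 15, 501)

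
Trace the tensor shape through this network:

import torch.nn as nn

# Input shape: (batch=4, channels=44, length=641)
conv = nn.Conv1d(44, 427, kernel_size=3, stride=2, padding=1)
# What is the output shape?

Input shape: (4, 44, 641)
Output shape: (4, 427, 321)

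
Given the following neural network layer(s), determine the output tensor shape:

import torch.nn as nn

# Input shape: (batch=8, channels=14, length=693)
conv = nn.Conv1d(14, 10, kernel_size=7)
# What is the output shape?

Input shape: (8, 14, 693)
Output shape: (8, 10, 687)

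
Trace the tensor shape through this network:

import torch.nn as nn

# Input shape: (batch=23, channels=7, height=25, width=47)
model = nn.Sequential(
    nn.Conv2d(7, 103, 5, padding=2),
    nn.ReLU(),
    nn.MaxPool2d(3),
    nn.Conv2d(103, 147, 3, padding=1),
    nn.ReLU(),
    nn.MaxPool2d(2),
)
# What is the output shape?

Input shape: (23, 7, 25, 47)
  -> after first Conv2d: (23, 103, 25, 47)
  -> after first MaxPool2d: (23, 103, 8, 15)
  -> after second Conv2d: (23, 147, 8, 15)
Output shape: (23, 147, 4, 7)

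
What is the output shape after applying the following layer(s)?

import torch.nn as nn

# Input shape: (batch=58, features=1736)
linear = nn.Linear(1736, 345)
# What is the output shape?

Input shape: (58, 1736)
Output shape: (58, 345)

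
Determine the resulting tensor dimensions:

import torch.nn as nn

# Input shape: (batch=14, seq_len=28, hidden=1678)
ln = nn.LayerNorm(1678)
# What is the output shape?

Input shape: (14, 28, 1678)
Output shape: (14, 28, 1678)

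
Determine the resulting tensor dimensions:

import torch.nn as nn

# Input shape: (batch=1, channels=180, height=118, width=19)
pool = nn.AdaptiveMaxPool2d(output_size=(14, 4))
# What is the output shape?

Input shape: (1, 180, 118, 19)
Output shape: (1, 180, 14, 4)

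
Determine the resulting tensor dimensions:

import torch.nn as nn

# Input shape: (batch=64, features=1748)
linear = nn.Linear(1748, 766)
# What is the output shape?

Input shape: (64, 1748)
Output shape: (64, 766)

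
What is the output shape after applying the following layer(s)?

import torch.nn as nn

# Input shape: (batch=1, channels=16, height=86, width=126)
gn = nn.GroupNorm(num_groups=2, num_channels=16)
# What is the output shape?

Input shape: (1, 16, 86, 126)
Output shape: (1, 16, 86, 126)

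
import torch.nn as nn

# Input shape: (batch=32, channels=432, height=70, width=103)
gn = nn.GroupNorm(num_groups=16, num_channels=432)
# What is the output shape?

Input shape: (32, 432, 70, 103)
Output shape: (32, 432, 70, 103)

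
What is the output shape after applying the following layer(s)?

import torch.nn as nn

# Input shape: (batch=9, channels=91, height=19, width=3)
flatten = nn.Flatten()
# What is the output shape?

Input shape: (9, 91, 19, 3)
Output shape: (9, 5187)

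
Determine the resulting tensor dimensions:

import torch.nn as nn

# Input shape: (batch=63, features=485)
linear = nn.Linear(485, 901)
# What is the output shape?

Input shape: (63, 485)
Output shape: (63, 901)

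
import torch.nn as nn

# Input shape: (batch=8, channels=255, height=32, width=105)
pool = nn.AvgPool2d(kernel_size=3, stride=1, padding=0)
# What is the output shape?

Input shape: (8, 255, 32, 105)
Output shape: (8, 255, 30, 103)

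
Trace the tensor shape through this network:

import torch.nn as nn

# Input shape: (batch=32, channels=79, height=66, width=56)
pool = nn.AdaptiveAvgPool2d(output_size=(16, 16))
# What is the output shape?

Input shape: (32, 79, 66, 56)
Output shape: (32, 79, 16, 16)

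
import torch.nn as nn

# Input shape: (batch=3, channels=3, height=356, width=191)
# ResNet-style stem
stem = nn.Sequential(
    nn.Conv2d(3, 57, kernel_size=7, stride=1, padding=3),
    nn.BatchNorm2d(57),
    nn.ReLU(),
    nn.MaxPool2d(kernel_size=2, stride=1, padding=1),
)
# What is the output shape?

Input shape: (3, 3, 356, 191)
  -> after Conv2d 7x7 stride=1: (3, 57, 356, 191)
Output shape: (3, 57, 357, 192)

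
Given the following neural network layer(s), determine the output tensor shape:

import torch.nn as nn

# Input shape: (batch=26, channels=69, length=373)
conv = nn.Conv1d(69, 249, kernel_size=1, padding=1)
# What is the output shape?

Input shape: (26, 69, 373)
Output shape: (26, 249, 375)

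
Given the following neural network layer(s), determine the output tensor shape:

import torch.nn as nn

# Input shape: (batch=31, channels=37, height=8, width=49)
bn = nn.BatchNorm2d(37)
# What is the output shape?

Input shape: (31, 37, 8, 49)
Output shape: (31, 37, 8, 49)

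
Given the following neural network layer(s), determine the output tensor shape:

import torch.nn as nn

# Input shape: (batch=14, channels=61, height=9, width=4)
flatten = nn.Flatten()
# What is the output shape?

Input shape: (14, 61, 9, 4)
Output shape: (14, 2196)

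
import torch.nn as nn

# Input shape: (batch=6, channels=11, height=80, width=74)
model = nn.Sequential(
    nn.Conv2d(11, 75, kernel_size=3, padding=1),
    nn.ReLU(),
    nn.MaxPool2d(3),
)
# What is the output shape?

Input shape: (6, 11, 80, 74)
  -> after Conv2d: (6, 75, 80, 74)
  -> after ReLU: (6, 75, 80, 74)
Output shape: (6, 75, 26, 24)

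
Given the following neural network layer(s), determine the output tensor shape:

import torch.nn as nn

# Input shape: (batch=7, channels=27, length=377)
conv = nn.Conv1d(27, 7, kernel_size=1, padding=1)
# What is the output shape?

Input shape: (7, 27, 377)
Output shape: (7, 7, 379)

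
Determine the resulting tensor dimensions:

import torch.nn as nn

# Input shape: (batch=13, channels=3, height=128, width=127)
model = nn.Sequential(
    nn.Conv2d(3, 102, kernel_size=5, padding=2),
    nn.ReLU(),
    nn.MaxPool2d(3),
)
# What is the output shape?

Input shape: (13, 3, 128, 127)
  -> after Conv2d: (13, 102, 128, 127)
  -> after ReLU: (13, 102, 128, 127)
Output shape: (13, 102, 42, 42)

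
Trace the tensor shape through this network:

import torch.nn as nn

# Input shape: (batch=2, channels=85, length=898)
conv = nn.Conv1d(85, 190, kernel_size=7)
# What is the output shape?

Input shape: (2, 85, 898)
Output shape: (2, 190, 892)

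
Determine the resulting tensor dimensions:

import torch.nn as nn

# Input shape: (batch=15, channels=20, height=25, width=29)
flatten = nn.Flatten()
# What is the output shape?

Input shape: (15, 20, 25, 29)
Output shape: (15, 14500)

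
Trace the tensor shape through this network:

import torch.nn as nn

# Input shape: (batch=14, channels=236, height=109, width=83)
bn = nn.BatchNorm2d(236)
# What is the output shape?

Input shape: (14, 236, 109, 83)
Output shape: (14, 236, 109, 83)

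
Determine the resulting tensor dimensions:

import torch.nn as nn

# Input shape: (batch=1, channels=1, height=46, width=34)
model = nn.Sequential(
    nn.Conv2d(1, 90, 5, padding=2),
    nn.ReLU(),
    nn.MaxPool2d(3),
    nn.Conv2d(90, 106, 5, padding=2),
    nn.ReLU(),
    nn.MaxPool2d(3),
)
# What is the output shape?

Input shape: (1, 1, 46, 34)
  -> after first Conv2d: (1, 90, 46, 34)
  -> after first MaxPool2d: (1, 90, 15, 11)
  -> after second Conv2d: (1, 106, 15, 11)
Output shape: (1, 106, 5, 3)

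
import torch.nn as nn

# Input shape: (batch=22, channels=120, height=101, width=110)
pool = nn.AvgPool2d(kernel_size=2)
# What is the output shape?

Input shape: (22, 120, 101, 110)
Output shape: (22, 120, 50, 55)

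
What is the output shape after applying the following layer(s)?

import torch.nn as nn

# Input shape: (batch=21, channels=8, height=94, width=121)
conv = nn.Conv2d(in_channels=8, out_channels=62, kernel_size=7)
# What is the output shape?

Input shape: (21, 8, 94, 121)
Output shape: (21, 62, 88, 115)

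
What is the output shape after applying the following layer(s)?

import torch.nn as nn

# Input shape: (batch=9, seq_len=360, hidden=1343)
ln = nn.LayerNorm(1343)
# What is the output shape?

Input shape: (9, 360, 1343)
Output shape: (9, 360, 1343)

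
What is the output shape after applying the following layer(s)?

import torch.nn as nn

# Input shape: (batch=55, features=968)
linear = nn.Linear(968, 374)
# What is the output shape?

Input shape: (55, 968)
Output shape: (55, 374)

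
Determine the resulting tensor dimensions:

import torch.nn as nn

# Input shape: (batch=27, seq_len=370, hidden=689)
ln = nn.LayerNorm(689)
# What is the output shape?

Input shape: (27, 370, 689)
Output shape: (27, 370, 689)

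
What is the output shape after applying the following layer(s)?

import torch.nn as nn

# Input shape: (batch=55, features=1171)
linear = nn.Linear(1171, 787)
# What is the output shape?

Input shape: (55, 1171)
Output shape: (55, 787)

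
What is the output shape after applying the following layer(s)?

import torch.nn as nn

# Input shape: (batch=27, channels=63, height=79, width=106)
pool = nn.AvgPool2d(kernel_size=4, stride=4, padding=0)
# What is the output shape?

Input shape: (27, 63, 79, 106)
Output shape: (27, 63, 19, 26)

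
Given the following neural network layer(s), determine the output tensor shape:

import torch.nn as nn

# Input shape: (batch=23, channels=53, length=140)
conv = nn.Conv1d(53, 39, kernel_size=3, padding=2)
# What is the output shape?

Input shape: (23, 53, 140)
Output shape: (23, 39, 142)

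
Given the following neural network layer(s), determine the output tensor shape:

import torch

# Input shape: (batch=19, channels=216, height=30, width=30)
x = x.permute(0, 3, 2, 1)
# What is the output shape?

Input shape: (19, 216, 30, 30)
Output shape: (19, 30, 30, 216)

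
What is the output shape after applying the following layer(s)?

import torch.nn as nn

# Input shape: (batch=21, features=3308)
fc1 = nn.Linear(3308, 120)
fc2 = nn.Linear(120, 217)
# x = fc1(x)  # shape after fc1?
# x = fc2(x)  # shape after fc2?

Input shape: (21, 3308)
  -> after fc1: (21, 120)
Output shape: (21, 217)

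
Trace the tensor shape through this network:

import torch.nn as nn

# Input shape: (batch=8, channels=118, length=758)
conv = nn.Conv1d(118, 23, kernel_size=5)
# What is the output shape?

Input shape: (8, 118, 758)
Output shape: (8, 23, 754)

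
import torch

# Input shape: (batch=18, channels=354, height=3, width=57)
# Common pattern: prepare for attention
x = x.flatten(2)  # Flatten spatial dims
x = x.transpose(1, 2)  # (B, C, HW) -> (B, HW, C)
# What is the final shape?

Input shape: (18, 354, 3, 57)
  -> after flatten(2): (18, 354, 171)
Output shape: (18, 171, 354)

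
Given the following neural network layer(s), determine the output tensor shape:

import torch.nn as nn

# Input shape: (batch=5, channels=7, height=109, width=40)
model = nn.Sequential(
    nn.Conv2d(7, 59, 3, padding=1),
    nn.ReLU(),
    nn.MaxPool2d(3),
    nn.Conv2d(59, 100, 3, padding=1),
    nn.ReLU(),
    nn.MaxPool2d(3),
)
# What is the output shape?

Input shape: (5, 7, 109, 40)
  -> after first Conv2d: (5, 59, 109, 40)
  -> after first MaxPool2d: (5, 59, 36, 13)
  -> after second Conv2d: (5, 100, 36, 13)
Output shape: (5, 100, 12, 4)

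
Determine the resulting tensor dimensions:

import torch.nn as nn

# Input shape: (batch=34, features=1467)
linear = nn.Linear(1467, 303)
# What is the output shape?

Input shape: (34, 1467)
Output shape: (34, 303)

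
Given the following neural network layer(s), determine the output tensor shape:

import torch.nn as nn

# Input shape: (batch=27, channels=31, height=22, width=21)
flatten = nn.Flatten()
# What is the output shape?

Input shape: (27, 31, 22, 21)
Output shape: (27, 14322)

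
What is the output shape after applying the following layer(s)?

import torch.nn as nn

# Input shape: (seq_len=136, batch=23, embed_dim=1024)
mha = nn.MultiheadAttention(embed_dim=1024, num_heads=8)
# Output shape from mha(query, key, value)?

Input shape: (136, 23, 1024)
Output shape: (136, 23, 1024)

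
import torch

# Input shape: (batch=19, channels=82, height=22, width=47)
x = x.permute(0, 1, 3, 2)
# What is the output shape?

Input shape: (19, 82, 22, 47)
Output shape: (19, 82, 47, 22)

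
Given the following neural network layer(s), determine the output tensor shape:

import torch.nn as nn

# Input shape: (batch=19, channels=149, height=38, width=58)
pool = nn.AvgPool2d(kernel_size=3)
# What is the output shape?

Input shape: (19, 149, 38, 58)
Output shape: (19, 149, 12, 19)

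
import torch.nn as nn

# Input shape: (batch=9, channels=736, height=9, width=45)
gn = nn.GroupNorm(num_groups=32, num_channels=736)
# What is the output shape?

Input shape: (9, 736, 9, 45)
Output shape: (9, 736, 9, 45)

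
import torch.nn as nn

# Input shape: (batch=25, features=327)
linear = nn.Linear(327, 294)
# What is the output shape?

Input shape: (25, 327)
Output shape: (25, 294)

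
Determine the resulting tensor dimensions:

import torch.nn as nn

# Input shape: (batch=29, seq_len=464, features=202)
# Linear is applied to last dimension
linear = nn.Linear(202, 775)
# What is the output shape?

Input shape: (29, 464, 202)
Output shape: (29, 464, 775)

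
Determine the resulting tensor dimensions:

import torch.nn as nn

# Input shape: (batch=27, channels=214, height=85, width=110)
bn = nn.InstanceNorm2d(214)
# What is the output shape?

Input shape: (27, 214, 85, 110)
Output shape: (27, 214, 85, 110)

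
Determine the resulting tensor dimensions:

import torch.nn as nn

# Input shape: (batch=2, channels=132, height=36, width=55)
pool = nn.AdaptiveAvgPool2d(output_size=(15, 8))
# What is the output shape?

Input shape: (2, 132, 36, 55)
Output shape: (2, 132, 15, 8)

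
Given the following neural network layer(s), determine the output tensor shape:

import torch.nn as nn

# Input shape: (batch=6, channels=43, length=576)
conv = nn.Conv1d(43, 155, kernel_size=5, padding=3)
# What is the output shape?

Input shape: (6, 43, 576)
Output shape: (6, 155, 578)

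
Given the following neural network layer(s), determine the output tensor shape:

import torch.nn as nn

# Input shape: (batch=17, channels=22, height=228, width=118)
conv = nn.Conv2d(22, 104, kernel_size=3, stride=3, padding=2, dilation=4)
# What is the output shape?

Input shape: (17, 22, 228, 118)
Output shape: (17, 104, 75, 38)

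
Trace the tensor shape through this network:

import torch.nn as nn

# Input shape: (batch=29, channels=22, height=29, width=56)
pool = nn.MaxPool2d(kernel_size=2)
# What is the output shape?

Input shape: (29, 22, 29, 56)
Output shape: (29, 22, 14, 28)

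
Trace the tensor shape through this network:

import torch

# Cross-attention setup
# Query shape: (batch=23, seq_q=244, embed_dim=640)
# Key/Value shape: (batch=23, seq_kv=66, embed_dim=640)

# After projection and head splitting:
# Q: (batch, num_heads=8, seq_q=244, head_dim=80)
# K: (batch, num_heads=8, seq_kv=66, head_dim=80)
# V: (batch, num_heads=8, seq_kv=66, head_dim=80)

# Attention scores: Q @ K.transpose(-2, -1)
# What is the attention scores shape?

Input shape: (23, 244, 640)
Output shape: (23, 8, 244, 66)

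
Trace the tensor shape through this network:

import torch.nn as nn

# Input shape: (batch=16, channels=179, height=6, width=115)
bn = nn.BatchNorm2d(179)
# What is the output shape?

Input shape: (16, 179, 6, 115)
Output shape: (16, 179, 6, 115)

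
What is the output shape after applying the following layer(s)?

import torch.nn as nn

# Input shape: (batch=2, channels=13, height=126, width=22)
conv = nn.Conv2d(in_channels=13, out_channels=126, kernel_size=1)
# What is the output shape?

Input shape: (2, 13, 126, 22)
Output shape: (2, 126, 126, 22)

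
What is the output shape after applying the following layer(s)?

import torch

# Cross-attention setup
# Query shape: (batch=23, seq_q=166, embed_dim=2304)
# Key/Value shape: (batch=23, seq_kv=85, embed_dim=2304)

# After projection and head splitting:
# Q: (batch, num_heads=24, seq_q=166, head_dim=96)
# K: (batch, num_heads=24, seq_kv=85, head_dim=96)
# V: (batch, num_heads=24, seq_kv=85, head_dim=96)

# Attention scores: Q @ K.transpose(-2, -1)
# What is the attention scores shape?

Input shape: (23, 166, 2304)
Output shape: (23, 24, 166, 85)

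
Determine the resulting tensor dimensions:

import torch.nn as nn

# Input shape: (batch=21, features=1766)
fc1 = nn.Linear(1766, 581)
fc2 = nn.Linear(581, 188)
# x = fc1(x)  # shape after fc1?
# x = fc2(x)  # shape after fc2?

Input shape: (21, 1766)
  -> after fc1: (21, 581)
Output shape: (21, 188)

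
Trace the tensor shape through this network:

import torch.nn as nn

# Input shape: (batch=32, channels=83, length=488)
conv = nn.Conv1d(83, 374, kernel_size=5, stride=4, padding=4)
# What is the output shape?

Input shape: (32, 83, 488)
Output shape: (32, 374, 123)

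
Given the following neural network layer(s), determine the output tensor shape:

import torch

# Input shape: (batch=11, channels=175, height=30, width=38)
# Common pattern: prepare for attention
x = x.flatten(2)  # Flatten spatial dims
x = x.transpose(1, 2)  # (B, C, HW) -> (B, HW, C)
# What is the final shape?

Input shape: (11, 175, 30, 38)
  -> after flatten(2): (11, 175, 1140)
Output shape: (11, 1140, 175)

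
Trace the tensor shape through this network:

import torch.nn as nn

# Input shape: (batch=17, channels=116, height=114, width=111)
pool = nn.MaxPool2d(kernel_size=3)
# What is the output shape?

Input shape: (17, 116, 114, 111)
Output shape: (17, 116, 38, 37)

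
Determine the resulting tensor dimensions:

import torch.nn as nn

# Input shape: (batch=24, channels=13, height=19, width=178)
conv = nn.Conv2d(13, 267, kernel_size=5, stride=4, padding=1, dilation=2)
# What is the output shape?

Input shape: (24, 13, 19, 178)
Output shape: (24, 267, 4, 43)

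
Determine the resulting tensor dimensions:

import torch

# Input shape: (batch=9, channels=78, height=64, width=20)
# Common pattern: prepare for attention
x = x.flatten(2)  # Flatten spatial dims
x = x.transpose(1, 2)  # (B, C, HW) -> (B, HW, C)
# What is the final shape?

Input shape: (9, 78, 64, 20)
  -> after flatten(2): (9, 78, 1280)
Output shape: (9, 1280, 78)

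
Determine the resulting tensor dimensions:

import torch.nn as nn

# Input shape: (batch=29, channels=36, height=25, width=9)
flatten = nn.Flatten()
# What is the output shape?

Input shape: (29, 36, 25, 9)
Output shape: (29, 8100)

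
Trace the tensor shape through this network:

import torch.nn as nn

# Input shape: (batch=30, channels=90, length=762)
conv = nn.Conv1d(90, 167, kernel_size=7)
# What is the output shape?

Input shape: (30, 90, 762)
Output shape: (30, 167, 756)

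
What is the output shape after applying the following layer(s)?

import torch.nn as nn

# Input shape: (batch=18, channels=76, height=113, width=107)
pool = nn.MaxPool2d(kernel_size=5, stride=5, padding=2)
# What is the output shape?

Input shape: (18, 76, 113, 107)
Output shape: (18, 76, 23, 22)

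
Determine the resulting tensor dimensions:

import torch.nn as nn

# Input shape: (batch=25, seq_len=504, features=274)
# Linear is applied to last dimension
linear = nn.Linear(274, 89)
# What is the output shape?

Input shape: (25, 504, 274)
Output shape: (25, 504, 89)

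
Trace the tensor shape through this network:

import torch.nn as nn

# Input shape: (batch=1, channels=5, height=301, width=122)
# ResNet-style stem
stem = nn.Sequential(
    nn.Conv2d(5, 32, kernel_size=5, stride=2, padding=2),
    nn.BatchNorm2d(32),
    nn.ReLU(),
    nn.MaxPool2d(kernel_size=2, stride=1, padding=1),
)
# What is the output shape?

Input shape: (1, 5, 301, 122)
  -> after Conv2d 5x5 stride=2: (1, 32, 151, 61)
Output shape: (1, 32, 152, 62)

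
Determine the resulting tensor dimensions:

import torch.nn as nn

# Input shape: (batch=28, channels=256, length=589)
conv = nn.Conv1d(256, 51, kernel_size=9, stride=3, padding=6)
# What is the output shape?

Input shape: (28, 256, 589)
Output shape: (28, 51, 198)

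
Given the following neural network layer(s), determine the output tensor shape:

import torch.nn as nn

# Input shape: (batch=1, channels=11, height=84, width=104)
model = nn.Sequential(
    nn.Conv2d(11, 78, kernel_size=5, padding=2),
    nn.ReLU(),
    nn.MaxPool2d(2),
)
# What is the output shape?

Input shape: (1, 11, 84, 104)
  -> after Conv2d: (1, 78, 84, 104)
  -> after ReLU: (1, 78, 84, 104)
Output shape: (1, 78, 42, 52)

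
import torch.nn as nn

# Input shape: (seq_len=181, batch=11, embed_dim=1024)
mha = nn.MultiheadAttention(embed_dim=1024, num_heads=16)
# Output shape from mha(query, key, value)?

Input shape: (181, 11, 1024)
Output shape: (181, 11, 1024)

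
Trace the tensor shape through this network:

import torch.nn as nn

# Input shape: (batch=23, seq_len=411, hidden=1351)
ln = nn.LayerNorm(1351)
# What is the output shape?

Input shape: (23, 411, 1351)
Output shape: (23, 411, 1351)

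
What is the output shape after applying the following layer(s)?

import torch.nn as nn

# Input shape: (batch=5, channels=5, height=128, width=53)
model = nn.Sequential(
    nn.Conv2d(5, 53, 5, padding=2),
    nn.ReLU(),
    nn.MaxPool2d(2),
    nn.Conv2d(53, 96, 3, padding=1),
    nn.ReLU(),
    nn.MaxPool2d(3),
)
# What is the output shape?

Input shape: (5, 5, 128, 53)
  -> after first Conv2d: (5, 53, 128, 53)
  -> after first MaxPool2d: (5, 53, 64, 26)
  -> after second Conv2d: (5, 96, 64, 26)
Output shape: (5, 96, 21, 8)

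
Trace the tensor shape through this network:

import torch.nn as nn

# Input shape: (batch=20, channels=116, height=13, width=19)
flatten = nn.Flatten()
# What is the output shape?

Input shape: (20, 116, 13, 19)
Output shape: (20, 28652)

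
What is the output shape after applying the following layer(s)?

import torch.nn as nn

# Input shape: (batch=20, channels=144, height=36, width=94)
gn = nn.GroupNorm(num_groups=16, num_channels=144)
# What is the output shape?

Input shape: (20, 144, 36, 94)
Output shape: (20, 144, 36, 94)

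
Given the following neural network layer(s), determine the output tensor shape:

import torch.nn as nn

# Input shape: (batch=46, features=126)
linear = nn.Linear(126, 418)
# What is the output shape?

Input shape: (46, 126)
Output shape: (46, 418)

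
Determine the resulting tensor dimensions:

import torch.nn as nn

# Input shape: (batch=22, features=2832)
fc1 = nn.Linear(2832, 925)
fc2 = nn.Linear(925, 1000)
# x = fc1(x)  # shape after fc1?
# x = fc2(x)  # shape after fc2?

Input shape: (22, 2832)
  -> after fc1: (22, 925)
Output shape: (22, 1000)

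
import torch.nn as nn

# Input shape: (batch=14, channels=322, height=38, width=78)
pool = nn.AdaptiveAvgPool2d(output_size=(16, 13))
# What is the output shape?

Input shape: (14, 322, 38, 78)
Output shape: (14, 322, 16, 13)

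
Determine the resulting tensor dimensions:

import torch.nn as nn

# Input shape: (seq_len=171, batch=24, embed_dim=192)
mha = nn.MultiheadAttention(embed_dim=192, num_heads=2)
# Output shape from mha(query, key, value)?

Input shape: (171, 24, 192)
Output shape: (171, 24, 192)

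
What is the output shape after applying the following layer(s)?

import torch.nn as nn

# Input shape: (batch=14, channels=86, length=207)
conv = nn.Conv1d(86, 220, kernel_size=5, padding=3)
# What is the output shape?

Input shape: (14, 86, 207)
Output shape: (14, 220, 209)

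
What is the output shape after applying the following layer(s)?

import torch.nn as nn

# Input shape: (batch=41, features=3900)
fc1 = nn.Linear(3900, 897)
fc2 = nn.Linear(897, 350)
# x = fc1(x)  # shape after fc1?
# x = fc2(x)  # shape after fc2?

Input shape: (41, 3900)
  -> after fc1: (41, 897)
Output shape: (41, 350)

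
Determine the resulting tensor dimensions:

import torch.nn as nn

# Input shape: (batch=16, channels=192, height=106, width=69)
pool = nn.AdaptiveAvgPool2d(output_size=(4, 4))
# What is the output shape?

Input shape: (16, 192, 106, 69)
Output shape: (16, 192, 4, 4)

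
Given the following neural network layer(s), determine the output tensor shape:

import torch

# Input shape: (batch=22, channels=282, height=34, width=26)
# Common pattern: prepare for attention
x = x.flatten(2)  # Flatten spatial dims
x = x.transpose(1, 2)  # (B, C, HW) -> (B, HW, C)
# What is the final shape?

Input shape: (22, 282, 34, 26)
  -> after flatten(2): (22, 282, 884)
Output shape: (22, 884, 282)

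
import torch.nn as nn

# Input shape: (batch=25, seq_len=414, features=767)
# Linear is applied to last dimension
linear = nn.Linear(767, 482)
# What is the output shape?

Input shape: (25, 414, 767)
Output shape: (25, 414, 482)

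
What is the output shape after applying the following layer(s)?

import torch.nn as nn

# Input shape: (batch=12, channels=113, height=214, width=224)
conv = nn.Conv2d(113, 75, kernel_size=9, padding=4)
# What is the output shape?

Input shape: (12, 113, 214, 224)
Output shape: (12, 75, 214, 224)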